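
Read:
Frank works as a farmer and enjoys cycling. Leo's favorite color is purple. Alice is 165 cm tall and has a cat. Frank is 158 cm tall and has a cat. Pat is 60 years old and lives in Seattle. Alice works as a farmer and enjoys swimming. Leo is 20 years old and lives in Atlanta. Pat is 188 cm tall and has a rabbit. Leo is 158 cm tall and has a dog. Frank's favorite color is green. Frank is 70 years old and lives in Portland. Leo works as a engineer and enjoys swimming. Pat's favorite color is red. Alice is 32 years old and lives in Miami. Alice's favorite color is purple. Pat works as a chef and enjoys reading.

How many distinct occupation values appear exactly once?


Unique occupation values: 2

2


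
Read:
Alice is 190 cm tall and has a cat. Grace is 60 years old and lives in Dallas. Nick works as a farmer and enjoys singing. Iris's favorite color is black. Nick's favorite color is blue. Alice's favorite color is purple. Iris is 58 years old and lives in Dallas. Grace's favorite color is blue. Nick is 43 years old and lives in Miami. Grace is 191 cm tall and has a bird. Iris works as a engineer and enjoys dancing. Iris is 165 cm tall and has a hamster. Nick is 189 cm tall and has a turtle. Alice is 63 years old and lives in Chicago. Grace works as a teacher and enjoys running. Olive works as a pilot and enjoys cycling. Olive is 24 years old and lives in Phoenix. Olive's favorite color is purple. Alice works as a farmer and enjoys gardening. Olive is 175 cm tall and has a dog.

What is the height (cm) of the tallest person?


Tallest: Grace at 191 cm

191


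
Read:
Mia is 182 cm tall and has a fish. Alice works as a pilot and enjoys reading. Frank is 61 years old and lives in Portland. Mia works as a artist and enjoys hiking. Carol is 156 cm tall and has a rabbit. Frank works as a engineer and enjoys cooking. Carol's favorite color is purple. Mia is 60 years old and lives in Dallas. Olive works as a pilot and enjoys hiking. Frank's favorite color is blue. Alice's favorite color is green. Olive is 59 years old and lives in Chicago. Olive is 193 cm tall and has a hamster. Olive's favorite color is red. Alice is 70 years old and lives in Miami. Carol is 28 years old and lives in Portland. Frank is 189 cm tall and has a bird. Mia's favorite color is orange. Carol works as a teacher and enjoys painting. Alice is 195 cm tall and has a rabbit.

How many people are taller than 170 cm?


Taller than 170: 4

4


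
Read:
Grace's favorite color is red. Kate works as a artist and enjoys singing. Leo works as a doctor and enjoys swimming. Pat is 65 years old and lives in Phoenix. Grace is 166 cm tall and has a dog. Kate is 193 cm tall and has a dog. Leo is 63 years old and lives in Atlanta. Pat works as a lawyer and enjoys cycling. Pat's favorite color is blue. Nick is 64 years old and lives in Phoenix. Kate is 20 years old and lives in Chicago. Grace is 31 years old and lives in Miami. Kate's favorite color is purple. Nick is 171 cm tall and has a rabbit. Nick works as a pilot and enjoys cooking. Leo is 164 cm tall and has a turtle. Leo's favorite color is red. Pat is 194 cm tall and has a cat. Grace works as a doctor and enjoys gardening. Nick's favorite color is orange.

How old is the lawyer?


The lawyer is Pat, age 65

65


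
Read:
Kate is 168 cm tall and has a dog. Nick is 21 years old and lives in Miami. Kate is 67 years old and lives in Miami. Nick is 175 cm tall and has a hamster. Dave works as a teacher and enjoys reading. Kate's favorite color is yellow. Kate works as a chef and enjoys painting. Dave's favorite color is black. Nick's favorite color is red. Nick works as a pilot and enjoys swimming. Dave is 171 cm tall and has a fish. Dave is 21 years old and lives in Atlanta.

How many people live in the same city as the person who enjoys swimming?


Person with hobby swimming is Nick, city Miami. Count = 2

2


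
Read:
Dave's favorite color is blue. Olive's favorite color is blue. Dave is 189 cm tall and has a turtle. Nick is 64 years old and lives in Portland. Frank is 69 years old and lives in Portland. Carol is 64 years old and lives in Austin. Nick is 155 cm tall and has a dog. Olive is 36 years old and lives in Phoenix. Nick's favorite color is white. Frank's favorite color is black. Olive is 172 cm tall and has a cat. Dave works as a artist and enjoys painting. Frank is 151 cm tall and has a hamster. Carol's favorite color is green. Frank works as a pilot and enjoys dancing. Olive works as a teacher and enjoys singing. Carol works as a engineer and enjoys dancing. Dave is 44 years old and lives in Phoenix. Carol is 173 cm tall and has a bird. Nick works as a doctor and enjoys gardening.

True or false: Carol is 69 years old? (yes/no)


Carol is actually 64. no

no


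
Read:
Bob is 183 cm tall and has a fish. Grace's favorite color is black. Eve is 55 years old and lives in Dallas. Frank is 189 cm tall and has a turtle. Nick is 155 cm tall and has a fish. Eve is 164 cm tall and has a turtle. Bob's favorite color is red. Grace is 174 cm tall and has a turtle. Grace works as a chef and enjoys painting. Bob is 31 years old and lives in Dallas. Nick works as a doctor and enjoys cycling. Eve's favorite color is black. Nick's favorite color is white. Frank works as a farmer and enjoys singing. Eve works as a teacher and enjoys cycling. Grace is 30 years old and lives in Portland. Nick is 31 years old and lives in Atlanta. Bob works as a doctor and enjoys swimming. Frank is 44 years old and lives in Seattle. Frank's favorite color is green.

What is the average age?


Sum=191, n=5, avg=38.2

38.2


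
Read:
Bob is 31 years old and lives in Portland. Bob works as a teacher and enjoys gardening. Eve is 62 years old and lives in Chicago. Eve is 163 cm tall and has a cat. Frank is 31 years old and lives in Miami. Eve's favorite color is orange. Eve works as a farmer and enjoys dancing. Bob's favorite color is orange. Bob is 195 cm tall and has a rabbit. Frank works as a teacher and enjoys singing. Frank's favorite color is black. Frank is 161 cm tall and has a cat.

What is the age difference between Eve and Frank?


|62 - 31| = 31

31


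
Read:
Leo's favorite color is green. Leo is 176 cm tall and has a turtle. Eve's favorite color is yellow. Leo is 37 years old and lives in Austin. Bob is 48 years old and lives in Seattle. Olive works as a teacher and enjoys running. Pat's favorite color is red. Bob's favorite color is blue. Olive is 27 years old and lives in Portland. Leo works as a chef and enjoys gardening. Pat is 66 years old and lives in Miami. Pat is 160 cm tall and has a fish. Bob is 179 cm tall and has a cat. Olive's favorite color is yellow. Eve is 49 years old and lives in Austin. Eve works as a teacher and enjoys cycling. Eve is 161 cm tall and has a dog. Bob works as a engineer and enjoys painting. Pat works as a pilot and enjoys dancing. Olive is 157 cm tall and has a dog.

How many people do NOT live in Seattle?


Not in Seattle: 4

4


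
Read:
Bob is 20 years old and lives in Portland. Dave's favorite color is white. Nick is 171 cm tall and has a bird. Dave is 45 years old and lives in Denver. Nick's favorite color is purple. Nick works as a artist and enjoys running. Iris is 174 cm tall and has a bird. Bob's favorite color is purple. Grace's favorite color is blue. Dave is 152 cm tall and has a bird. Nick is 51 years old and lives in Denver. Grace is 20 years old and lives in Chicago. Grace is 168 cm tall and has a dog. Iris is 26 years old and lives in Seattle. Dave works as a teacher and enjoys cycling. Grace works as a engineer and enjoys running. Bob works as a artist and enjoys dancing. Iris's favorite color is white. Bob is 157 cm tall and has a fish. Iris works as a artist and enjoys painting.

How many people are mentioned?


People: Iris, Bob, Nick, Grace, Dave. Count = 5

5


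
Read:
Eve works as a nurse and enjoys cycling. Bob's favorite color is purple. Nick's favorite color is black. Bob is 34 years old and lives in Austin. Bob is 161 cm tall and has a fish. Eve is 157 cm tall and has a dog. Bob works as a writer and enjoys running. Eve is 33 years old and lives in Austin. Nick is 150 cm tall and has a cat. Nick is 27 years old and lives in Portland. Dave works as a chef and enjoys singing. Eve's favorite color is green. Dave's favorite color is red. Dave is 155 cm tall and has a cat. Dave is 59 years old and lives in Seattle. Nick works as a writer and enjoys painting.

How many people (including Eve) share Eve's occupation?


Eve is a nurse. Count = 1

1


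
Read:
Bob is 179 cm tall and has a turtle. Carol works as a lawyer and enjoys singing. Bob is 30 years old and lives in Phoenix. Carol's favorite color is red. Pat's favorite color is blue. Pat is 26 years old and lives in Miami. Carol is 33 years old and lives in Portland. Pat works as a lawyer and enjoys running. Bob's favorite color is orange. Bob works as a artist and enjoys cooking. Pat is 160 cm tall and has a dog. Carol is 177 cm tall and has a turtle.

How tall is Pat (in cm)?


Pat is 160 cm tall

160


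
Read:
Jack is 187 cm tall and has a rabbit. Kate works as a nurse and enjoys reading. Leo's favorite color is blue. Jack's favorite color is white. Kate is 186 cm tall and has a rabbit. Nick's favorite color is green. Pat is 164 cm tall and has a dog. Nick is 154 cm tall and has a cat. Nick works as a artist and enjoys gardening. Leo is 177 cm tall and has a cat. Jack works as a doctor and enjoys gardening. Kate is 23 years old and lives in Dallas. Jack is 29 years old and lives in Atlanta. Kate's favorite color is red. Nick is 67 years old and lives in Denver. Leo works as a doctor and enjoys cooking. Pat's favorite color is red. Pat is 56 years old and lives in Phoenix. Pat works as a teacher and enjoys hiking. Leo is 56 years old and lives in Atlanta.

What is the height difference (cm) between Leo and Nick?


|177 - 154| = 23

23


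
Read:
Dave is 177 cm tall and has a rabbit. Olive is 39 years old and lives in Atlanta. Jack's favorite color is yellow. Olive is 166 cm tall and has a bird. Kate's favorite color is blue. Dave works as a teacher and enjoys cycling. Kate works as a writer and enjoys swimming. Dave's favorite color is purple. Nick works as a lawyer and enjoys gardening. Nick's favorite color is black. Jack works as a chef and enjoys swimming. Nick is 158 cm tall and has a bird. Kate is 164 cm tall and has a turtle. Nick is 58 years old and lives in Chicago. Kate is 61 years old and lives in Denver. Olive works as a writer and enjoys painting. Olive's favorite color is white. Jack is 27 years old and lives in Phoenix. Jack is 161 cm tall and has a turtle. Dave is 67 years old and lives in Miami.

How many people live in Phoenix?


Count in Phoenix: 1

1


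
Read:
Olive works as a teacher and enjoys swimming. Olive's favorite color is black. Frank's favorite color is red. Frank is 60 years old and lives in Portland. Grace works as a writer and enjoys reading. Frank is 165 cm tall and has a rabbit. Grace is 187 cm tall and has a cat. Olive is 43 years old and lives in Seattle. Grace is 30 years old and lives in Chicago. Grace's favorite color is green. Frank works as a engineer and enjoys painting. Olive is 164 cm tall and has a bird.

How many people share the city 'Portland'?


Count: 1

1


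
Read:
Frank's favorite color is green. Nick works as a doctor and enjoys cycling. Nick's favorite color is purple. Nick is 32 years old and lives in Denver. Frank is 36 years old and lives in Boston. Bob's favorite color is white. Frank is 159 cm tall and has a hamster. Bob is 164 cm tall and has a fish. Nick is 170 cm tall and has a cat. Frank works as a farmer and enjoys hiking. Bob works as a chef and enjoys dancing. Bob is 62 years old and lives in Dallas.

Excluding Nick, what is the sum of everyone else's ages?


Sum (excluding Nick): 98

98


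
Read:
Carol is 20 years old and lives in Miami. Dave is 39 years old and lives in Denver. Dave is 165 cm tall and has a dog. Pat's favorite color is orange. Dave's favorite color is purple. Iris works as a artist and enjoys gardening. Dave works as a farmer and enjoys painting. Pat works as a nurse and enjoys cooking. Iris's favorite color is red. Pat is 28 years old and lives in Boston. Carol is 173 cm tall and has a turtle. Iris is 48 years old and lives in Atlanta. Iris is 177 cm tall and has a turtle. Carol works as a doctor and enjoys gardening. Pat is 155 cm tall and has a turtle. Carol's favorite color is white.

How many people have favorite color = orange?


Count: 1

1


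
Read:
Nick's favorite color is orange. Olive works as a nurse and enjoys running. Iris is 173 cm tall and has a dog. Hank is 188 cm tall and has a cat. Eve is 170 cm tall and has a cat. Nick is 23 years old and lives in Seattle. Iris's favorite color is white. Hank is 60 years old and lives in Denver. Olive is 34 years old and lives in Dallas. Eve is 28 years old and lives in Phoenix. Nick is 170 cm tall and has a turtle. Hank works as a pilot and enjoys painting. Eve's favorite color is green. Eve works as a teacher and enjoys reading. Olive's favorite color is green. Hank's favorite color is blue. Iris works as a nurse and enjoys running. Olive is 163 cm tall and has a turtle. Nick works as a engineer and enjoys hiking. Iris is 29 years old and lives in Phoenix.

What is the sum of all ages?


29+23+34+28+60 = 174

174


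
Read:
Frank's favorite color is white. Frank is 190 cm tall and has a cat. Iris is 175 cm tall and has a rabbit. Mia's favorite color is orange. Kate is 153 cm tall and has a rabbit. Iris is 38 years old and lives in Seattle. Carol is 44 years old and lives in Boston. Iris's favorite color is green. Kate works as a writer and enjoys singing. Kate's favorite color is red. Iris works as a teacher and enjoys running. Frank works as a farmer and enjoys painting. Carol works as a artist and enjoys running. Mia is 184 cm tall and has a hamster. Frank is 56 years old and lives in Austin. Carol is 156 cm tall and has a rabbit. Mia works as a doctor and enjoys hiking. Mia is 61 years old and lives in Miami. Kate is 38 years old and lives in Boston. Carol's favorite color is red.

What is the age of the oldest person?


Oldest: Mia at 61

61


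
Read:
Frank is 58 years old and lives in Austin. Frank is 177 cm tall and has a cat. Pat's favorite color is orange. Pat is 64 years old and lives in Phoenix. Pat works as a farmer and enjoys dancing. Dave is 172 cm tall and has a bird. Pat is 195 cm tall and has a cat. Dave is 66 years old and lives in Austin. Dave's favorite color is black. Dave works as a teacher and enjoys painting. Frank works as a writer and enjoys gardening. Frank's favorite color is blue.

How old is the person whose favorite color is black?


Person with favorite color=black is Dave, age 66

66


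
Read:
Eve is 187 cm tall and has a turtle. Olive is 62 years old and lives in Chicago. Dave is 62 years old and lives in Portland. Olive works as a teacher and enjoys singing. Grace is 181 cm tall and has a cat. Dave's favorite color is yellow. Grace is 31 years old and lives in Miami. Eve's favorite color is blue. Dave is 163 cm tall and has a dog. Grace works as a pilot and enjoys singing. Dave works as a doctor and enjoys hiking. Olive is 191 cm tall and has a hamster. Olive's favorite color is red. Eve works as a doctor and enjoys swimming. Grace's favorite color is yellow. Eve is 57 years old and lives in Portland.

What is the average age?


Sum=212, n=4, avg=53

53


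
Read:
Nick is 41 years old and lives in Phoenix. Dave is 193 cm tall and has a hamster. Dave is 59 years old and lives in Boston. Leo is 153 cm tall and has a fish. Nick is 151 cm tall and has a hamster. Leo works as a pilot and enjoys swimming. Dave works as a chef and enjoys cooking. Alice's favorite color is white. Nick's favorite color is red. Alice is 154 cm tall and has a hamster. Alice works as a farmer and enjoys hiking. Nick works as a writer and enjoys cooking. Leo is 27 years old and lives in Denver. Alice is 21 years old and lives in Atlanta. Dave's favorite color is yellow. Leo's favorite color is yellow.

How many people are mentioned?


People: Dave, Leo, Alice, Nick. Count = 4

4


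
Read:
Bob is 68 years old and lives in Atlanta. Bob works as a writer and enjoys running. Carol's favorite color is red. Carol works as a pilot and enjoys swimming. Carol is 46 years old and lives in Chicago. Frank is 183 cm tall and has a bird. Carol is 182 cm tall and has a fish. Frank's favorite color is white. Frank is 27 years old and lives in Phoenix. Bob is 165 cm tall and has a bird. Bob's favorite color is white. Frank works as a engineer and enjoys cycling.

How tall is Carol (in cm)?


Carol is 182 cm tall

182


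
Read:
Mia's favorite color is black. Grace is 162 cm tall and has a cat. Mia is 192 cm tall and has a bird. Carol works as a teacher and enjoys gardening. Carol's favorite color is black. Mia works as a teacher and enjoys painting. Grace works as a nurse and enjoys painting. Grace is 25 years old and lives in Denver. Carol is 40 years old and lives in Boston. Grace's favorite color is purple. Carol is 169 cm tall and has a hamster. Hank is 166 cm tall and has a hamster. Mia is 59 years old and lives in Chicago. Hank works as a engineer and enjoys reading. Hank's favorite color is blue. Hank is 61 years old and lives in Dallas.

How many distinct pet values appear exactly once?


Unique pet values: 2

2


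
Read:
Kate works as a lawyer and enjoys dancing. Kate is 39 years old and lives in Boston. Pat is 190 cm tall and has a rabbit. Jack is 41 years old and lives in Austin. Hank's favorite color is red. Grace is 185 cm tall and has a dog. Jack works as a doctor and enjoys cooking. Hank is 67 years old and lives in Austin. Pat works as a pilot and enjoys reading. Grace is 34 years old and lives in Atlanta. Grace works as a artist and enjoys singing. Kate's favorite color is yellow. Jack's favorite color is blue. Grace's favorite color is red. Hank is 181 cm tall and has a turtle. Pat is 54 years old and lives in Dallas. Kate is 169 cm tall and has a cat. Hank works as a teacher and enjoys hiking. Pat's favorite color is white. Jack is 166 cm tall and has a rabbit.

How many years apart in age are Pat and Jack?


54 vs 41, diff = 13

13


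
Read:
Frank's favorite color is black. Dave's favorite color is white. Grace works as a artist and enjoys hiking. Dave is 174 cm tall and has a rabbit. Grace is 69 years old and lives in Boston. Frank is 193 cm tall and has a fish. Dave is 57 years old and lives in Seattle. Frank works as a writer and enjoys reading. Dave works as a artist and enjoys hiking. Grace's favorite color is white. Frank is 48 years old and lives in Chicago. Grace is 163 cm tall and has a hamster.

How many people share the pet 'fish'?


Count: 1

1


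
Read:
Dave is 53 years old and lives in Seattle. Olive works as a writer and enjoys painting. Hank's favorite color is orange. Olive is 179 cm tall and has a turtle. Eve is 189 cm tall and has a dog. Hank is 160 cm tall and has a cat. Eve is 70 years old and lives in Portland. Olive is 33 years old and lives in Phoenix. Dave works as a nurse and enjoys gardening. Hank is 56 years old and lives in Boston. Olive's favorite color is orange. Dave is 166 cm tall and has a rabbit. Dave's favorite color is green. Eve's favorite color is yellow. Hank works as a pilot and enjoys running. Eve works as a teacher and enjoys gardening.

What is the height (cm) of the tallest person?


Tallest: Eve at 189 cm

189


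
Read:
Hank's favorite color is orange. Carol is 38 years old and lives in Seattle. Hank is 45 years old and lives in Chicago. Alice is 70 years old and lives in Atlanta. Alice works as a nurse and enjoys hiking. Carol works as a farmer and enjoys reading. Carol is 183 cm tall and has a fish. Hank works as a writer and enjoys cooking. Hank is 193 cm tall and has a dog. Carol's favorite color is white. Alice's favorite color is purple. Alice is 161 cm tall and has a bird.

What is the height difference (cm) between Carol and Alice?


|183 - 161| = 22

22


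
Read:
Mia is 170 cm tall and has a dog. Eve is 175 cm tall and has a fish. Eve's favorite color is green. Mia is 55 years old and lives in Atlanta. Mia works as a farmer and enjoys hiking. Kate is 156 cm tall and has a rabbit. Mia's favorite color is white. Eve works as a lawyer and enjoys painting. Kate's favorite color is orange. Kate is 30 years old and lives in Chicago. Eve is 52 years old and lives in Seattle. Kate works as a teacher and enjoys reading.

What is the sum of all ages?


52+55+30 = 137

137


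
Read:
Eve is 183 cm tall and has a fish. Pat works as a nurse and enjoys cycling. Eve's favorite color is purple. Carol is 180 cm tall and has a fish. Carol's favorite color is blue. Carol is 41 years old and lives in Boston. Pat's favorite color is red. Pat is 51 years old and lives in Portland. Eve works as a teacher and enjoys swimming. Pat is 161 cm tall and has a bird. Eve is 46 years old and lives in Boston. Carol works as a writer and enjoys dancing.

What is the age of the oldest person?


Oldest: Pat at 51

51


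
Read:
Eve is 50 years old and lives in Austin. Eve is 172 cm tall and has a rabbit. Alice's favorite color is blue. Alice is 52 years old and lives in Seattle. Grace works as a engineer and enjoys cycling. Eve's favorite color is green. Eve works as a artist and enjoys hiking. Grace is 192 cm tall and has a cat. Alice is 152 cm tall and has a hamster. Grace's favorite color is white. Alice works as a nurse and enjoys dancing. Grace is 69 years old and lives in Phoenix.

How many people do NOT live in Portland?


Not in Portland: 3

3


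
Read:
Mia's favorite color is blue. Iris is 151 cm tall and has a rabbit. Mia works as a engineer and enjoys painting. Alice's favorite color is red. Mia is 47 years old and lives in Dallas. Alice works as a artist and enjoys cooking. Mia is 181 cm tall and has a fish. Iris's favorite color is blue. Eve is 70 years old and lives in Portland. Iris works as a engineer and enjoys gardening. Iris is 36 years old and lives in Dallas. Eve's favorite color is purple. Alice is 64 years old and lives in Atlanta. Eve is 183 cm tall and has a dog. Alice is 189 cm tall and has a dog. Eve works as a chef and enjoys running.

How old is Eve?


Eve is 70 years old

70


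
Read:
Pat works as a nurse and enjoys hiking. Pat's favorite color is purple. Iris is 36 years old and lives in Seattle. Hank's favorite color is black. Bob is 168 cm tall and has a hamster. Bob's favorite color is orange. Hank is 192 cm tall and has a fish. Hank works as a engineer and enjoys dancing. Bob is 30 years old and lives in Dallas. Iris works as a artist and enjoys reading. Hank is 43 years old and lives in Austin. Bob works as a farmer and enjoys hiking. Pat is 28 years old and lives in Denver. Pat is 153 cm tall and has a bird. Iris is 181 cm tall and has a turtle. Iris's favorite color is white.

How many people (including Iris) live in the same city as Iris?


Iris lives in Seattle. Count = 1

1


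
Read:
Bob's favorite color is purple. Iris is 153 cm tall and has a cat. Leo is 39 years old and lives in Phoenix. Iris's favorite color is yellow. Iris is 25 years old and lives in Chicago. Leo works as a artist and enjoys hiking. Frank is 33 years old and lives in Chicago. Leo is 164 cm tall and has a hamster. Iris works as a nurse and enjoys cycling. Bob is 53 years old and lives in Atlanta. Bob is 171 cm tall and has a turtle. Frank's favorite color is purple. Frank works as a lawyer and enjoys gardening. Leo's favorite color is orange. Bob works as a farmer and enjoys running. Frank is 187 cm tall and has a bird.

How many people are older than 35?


Filter: 2

2


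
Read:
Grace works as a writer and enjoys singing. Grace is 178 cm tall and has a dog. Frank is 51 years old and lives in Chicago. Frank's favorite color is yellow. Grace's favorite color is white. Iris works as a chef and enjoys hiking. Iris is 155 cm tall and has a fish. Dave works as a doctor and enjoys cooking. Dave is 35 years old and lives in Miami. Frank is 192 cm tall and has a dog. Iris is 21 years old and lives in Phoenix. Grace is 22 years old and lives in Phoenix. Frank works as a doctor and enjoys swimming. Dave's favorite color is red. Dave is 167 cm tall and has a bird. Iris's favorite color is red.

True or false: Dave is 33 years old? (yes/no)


Dave is actually 35. no

no


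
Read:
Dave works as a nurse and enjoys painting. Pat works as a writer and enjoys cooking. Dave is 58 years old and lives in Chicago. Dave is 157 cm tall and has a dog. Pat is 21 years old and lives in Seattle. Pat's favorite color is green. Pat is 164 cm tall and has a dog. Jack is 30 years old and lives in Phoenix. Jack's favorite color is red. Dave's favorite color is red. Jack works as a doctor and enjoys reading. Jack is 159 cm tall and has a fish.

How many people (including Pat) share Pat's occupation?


Pat is a writer. Count = 1

1


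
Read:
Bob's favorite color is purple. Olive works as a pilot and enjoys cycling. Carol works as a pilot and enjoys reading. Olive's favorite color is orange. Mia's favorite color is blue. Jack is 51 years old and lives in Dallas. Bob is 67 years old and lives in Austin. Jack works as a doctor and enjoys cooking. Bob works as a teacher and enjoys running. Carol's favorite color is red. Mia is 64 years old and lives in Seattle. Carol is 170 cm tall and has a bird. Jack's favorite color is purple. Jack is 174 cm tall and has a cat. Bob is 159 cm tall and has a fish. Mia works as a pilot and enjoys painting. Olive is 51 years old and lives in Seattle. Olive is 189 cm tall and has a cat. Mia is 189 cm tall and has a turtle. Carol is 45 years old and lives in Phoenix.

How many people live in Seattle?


Count in Seattle: 2

2


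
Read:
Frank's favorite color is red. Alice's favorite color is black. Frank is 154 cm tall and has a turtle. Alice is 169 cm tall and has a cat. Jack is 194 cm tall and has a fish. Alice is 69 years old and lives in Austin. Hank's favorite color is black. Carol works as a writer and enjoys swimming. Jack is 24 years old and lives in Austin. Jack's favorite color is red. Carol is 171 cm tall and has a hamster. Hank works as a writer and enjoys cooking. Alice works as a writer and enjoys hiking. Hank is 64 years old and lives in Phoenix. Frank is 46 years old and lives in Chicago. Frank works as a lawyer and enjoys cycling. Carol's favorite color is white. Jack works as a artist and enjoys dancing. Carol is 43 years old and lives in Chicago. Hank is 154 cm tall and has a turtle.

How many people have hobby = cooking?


Count: 1

1


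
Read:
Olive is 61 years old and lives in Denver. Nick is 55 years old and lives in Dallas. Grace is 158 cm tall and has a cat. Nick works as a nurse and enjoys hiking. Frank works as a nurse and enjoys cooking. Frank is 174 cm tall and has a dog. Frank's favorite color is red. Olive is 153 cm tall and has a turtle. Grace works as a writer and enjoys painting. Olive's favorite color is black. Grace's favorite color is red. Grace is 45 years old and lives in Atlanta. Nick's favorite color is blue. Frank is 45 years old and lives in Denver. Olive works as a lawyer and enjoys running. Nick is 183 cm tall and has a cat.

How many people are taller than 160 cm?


Taller than 160: 2

2


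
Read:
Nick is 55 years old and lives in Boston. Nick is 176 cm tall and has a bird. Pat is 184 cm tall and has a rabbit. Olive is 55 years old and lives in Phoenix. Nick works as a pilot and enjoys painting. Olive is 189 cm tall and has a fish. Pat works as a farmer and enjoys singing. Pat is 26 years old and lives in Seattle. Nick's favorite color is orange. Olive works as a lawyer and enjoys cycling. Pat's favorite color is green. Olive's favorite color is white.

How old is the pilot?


The pilot is Nick, age 55

55


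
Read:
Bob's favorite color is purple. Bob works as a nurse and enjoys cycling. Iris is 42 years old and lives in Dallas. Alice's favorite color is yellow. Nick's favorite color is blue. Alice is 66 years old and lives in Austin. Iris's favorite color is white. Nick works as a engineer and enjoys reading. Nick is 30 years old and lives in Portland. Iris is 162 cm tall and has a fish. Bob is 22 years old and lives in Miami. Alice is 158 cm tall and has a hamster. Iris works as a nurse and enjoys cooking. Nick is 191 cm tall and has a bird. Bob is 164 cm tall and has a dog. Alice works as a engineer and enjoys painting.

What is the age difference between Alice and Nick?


|66 - 30| = 36

36


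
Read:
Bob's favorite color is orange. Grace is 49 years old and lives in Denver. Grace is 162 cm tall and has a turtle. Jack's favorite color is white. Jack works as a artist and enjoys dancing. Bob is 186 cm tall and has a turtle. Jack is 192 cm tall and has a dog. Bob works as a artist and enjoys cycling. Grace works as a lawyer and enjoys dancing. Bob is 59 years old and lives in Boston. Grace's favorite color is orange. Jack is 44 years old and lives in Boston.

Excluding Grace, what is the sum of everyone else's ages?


Sum (excluding Grace): 103

103


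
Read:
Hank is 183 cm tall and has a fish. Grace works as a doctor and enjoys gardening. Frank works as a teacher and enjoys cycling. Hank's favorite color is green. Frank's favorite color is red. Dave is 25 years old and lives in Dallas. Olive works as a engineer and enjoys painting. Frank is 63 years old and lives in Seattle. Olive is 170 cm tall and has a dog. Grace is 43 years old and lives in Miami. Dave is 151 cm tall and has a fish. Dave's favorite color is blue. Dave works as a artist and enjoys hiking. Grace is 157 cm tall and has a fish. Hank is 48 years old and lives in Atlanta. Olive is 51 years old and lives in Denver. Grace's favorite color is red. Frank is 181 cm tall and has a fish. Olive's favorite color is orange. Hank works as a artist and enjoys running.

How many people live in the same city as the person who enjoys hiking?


Person with hobby hiking is Dave, city Dallas. Count = 1

1


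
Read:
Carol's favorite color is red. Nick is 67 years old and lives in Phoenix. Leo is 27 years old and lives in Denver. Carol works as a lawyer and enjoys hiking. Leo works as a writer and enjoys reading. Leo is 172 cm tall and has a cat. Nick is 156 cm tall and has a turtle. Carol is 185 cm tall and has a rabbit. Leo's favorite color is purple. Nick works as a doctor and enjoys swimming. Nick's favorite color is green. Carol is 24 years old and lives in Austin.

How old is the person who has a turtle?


Person with turtle is Nick, age 67

67


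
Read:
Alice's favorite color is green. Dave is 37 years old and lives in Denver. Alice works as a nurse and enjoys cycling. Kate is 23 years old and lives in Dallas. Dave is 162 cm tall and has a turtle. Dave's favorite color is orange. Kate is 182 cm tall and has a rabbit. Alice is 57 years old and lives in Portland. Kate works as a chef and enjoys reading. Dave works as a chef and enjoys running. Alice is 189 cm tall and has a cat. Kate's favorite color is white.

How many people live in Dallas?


Count in Dallas: 1

1


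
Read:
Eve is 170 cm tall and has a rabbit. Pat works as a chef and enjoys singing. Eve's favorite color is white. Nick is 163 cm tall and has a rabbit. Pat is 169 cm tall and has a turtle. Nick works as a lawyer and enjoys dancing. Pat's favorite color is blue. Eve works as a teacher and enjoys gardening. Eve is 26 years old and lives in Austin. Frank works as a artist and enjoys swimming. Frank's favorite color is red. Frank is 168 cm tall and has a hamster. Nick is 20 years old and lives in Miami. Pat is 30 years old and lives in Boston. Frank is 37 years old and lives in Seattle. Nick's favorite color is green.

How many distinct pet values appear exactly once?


Unique pet values: 2

2


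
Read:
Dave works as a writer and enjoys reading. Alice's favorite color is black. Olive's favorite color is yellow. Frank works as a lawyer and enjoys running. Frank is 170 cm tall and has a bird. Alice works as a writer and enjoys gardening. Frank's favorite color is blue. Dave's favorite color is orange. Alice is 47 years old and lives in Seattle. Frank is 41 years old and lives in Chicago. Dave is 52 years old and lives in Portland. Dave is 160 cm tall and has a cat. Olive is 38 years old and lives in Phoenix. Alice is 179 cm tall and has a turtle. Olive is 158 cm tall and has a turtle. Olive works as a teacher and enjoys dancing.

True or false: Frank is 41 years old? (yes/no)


Frank is actually 41. yes

yes


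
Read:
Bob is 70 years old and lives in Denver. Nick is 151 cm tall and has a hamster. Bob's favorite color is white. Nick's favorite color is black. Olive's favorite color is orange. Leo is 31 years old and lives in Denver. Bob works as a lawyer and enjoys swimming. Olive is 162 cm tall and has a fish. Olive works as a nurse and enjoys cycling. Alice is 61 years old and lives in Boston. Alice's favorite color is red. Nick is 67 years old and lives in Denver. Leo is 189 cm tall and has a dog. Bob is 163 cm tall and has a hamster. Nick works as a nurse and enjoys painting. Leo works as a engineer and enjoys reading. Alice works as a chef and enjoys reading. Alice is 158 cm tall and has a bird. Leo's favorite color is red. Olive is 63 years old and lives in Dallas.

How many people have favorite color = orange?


Count: 1

1


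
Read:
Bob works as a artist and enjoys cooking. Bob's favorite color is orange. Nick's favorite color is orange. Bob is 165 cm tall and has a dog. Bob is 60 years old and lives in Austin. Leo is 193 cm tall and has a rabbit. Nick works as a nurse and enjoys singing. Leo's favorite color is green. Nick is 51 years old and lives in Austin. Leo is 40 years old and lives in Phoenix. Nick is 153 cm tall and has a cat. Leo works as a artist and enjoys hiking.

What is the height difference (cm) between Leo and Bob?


|193 - 165| = 28

28


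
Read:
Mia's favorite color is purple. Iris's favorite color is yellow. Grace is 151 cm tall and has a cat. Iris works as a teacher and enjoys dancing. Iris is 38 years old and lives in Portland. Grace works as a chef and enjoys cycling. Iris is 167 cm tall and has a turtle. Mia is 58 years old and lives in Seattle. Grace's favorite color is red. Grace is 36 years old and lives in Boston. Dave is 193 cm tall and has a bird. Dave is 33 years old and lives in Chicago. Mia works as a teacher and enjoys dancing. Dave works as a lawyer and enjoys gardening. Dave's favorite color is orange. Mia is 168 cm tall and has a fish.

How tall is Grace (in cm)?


Grace is 151 cm tall

151


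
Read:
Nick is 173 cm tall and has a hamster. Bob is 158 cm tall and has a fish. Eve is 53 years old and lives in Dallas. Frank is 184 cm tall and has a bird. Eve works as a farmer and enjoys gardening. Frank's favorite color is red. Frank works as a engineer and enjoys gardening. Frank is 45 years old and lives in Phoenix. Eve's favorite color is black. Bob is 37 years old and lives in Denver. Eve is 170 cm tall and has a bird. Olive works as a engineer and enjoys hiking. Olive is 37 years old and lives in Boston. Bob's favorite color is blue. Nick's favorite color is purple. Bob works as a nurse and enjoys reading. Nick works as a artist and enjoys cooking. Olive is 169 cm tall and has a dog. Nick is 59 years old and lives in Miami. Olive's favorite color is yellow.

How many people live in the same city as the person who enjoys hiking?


Person with hobby hiking is Olive, city Boston. Count = 1

1


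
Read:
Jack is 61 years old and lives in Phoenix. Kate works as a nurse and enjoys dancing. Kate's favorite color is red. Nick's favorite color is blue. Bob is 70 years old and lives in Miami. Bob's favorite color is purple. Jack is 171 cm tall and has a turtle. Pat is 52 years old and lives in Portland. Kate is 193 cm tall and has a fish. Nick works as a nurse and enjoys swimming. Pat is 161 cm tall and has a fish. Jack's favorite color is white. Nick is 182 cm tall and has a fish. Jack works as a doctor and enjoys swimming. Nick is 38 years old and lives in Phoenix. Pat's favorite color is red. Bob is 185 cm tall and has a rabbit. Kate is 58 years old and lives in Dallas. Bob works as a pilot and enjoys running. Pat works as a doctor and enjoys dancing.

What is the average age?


Sum=279, n=5, avg=55.8

55.8


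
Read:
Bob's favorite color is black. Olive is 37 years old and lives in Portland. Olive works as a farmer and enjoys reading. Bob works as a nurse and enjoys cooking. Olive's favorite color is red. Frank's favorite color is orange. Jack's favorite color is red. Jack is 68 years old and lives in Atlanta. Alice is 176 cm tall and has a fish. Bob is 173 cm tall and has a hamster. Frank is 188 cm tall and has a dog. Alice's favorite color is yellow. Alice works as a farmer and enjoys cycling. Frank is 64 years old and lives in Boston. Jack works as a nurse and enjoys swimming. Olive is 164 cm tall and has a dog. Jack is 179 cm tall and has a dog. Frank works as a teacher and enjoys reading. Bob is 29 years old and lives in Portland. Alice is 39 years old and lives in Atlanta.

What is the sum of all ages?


37+29+68+39+64 = 237

237


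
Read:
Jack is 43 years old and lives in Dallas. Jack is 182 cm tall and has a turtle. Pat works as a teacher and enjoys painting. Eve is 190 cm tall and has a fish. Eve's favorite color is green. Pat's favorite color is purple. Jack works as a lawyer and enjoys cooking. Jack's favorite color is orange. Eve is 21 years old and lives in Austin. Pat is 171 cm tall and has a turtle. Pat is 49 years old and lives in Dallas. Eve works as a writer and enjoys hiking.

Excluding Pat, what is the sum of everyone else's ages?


Sum (excluding Pat): 64

64


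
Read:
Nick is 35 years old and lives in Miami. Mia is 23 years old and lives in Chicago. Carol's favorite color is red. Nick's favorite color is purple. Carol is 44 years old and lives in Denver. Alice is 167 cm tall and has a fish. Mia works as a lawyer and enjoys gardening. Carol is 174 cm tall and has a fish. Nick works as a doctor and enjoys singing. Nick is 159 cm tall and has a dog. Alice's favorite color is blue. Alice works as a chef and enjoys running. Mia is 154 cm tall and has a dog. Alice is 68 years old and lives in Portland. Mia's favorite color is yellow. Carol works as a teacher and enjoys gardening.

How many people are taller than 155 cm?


Taller than 155: 3

3


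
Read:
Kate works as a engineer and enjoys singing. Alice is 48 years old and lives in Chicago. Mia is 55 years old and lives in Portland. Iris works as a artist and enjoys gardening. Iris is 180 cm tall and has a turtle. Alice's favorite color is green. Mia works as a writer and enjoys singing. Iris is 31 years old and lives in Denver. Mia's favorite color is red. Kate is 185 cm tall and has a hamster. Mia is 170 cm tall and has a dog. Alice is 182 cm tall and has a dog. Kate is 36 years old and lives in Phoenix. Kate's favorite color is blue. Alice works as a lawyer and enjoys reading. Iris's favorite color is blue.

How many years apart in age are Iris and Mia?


31 vs 55, diff = 24

24


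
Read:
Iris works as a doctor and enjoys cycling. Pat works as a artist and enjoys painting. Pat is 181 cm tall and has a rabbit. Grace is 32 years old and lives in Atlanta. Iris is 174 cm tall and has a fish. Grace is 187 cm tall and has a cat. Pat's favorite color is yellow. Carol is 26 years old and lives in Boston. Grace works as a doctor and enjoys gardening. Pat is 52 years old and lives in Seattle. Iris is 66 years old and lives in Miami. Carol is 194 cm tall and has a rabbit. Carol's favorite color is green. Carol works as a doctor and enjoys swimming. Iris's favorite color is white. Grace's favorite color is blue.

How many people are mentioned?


People: Grace, Carol, Pat, Iris. Count = 4

4


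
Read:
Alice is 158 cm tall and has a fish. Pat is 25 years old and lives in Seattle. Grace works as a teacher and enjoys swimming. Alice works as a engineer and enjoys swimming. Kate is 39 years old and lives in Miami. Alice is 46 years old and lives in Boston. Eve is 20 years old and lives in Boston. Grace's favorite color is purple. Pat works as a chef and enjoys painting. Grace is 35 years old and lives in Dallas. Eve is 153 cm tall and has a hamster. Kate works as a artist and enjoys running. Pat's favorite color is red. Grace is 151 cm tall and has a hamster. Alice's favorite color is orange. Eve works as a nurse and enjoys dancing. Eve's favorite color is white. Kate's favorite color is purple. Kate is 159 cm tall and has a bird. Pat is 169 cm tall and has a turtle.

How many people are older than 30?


Filter: 3

3
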